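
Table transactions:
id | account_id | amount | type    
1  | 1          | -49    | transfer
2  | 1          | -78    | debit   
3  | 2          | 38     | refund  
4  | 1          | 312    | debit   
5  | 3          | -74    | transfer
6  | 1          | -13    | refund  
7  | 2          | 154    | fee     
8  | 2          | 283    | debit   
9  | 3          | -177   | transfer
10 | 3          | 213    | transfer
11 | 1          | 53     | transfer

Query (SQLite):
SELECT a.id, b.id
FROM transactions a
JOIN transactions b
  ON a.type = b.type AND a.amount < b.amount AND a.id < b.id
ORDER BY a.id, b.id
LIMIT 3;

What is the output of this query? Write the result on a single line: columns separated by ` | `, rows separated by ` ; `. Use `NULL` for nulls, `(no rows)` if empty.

1 | 10 ; 1 | 11 ; 2 | 4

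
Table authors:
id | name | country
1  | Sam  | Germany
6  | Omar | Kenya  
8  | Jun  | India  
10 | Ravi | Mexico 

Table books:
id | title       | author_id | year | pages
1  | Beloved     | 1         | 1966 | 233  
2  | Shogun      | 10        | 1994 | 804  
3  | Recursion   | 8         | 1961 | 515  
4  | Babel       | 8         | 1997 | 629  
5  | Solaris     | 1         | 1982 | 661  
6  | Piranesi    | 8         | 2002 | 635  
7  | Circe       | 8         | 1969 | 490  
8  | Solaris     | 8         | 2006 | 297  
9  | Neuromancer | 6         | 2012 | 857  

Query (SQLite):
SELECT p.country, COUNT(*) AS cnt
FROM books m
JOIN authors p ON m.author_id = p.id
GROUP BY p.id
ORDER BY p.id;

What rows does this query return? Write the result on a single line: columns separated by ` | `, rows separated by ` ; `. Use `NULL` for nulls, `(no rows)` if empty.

Germany | 2 ; Kenya | 1 ; India | 5 ; Mexico | 1

Join each books row to its authors via author_id.
Group joined rows by authors.id; compute COUNT(*) per group.
  1: ids {1, 5} → COUNT(*)=2
  6: ids {9} → COUNT(*)=1
  8: ids {3, 4, 6, 7, 8} → COUNT(*)=5
  10: ids {2} → COUNT(*)=1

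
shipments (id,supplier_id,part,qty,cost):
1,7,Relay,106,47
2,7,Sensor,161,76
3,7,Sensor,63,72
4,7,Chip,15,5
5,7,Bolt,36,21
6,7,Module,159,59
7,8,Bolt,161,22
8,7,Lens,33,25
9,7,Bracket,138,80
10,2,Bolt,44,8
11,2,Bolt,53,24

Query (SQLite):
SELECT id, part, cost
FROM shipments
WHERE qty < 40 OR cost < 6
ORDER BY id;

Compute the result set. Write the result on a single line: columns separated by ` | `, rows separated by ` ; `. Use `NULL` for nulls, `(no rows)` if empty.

4 | Chip | 5 ; 5 | Bolt | 21 ; 8 | Lens | 25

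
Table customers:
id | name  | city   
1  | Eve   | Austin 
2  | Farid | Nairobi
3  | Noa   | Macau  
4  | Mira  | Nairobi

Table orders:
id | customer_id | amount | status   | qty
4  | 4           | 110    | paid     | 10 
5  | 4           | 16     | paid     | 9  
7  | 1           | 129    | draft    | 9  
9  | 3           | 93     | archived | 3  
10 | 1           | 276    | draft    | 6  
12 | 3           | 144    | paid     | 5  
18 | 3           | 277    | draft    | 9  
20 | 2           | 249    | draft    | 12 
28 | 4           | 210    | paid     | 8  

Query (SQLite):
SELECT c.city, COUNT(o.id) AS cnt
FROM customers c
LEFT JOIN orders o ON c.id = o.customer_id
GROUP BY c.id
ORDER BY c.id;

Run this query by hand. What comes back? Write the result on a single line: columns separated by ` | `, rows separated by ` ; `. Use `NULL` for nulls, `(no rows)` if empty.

LEFT JOIN keeps every customers row; unmatched ones get NULL for orders columns.
Group by customers.id and compute COUNT(o.id). COUNT(col) of an all-NULL group is 0.
  1: ids {7, 10} → COUNT(o.id)=2
  2: ids {20} → COUNT(o.id)=1
  3: ids {9, 12, 18} → COUNT(o.id)=3
  4: ids {4, 5, 28} → COUNT(o.id)=3

Austin | 2 ; Nairobi | 1 ; Macau | 3 ; Nairobi | 3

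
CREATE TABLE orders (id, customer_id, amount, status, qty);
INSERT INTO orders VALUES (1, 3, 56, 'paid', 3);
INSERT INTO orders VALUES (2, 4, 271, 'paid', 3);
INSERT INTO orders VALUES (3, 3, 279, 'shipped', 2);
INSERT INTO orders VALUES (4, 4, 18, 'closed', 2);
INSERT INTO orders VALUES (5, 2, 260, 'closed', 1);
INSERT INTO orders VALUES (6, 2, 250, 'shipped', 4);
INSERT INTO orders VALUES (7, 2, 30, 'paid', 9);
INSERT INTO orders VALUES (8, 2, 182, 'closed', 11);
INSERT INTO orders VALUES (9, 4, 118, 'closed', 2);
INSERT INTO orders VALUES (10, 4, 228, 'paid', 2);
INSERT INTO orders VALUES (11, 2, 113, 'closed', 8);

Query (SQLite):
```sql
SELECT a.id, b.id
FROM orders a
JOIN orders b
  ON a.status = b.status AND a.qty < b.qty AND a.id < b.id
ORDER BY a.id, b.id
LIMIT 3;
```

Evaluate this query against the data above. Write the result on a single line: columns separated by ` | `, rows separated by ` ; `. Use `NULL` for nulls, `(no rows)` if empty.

1 | 7 ; 2 | 7 ; 3 | 6

Pairs (a,b) with same status, a.qty < b.qty, a.id < b.id.
status groups: closed:{4,5,8,9,11} paid:{1,2,7,10} shipped:{3,6}
Ordered by (a.id, b.id); first 3.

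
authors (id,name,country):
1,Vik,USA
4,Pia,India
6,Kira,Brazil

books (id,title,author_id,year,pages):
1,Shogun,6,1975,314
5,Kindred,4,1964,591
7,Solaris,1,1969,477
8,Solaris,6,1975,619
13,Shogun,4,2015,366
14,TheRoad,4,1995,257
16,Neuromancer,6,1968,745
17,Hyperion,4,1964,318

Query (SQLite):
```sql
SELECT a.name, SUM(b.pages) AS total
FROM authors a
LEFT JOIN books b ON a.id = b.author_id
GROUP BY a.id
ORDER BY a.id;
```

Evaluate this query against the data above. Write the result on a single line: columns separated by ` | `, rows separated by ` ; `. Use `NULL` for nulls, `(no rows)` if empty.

Vik | 477 ; Pia | 1532 ; Kira | 1678

LEFT JOIN keeps every authors row; unmatched ones get NULL for books columns.
Group by authors.id and compute SUM(b.pages). SUM over an all-NULL group is NULL.
  1: ids {7} → SUM(b.pages)=477
  4: ids {5, 13, 14, 17} → SUM(b.pages)=1532
  6: ids {1, 8, 16} → SUM(b.pages)=1678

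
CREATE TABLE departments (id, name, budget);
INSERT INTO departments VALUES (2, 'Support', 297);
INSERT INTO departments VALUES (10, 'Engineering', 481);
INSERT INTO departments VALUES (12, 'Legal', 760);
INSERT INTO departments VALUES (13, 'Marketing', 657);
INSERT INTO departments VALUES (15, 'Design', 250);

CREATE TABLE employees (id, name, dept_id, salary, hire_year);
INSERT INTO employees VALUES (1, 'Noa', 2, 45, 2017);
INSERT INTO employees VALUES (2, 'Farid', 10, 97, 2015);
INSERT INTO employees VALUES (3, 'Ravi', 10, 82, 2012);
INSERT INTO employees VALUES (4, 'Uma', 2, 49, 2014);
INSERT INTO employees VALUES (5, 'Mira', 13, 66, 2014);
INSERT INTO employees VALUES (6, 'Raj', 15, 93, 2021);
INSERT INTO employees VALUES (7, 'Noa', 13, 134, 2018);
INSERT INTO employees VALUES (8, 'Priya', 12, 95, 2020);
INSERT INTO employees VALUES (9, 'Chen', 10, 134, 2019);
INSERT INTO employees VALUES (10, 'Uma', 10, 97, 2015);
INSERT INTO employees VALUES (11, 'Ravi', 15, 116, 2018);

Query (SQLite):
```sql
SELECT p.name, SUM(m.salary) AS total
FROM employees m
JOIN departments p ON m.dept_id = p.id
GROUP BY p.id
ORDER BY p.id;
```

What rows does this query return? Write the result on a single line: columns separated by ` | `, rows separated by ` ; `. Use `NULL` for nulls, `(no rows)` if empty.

Join each employees row to its departments via dept_id.
Group joined rows by departments.id; compute SUM(m.salary) per group.
  2: ids {1, 4} → SUM(m.salary)=94
  10: ids {2, 3, 9, 10} → SUM(m.salary)=410
  12: ids {8} → SUM(m.salary)=95
  13: ids {5, 7} → SUM(m.salary)=200
  15: ids {6, 11} → SUM(m.salary)=209

Support | 94 ; Engineering | 410 ; Legal | 95 ; Marketing | 200 ; Design | 209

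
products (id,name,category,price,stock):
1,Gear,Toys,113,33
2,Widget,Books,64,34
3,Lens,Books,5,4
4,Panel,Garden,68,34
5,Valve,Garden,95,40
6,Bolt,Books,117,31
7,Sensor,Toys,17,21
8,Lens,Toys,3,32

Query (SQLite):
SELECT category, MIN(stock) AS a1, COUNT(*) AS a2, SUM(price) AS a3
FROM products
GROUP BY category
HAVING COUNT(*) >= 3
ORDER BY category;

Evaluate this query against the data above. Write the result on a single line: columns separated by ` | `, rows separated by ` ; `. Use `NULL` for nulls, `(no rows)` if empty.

Group products by category.
Per group compute: MIN(stock), COUNT(*), SUM(price).
HAVING: drop groups with fewer than 3 rows.
  Books: ids {2, 3, 6} → MIN(stock)=4, COUNT(*)=3, SUM(price)=186
  Garden: ids {4, 5} → MIN(stock)=34, COUNT(*)=2, SUM(price)=163
  Toys: ids {1, 7, 8} → MIN(stock)=21, COUNT(*)=3, SUM(price)=133

Books | 4 | 3 | 186 ; Toys | 21 | 3 | 133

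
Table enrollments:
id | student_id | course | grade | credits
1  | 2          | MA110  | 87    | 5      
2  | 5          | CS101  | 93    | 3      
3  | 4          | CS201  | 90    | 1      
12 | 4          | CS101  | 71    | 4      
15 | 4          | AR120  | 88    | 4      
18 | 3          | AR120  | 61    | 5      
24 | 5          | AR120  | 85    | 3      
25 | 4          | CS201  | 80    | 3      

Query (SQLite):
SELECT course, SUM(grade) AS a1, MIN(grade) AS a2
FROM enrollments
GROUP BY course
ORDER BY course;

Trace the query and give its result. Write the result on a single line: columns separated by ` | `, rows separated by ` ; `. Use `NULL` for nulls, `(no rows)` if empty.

AR120 | 234 | 61 ; CS101 | 164 | 71 ; CS201 | 170 | 80 ; MA110 | 87 | 87

Group enrollments by course.
Per group compute: SUM(grade), MIN(grade).
  AR120: ids {15, 18, 24} → SUM(grade)=234, MIN(grade)=61
  CS101: ids {2, 12} → SUM(grade)=164, MIN(grade)=71
  CS201: ids {3, 25} → SUM(grade)=170, MIN(grade)=80
  MA110: ids {1} → SUM(grade)=87, MIN(grade)=87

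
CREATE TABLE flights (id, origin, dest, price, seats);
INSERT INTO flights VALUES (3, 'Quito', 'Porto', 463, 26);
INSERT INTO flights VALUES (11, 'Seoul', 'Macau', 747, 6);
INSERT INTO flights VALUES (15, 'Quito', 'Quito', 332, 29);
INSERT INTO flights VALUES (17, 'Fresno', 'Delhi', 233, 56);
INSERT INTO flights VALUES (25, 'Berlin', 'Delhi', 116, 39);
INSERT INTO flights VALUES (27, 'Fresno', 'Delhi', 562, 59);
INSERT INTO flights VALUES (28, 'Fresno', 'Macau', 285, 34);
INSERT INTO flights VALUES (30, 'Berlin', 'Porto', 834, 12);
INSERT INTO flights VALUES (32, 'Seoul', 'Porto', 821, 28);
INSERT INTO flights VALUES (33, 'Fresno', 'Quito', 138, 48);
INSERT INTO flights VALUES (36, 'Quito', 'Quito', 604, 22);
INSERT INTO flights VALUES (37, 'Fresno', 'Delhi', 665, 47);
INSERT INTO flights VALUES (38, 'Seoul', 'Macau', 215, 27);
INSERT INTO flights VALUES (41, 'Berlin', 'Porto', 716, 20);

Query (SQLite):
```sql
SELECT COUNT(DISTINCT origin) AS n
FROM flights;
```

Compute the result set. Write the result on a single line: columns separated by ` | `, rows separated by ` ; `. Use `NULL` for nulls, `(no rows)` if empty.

4

Count distinct non-NULL origin values.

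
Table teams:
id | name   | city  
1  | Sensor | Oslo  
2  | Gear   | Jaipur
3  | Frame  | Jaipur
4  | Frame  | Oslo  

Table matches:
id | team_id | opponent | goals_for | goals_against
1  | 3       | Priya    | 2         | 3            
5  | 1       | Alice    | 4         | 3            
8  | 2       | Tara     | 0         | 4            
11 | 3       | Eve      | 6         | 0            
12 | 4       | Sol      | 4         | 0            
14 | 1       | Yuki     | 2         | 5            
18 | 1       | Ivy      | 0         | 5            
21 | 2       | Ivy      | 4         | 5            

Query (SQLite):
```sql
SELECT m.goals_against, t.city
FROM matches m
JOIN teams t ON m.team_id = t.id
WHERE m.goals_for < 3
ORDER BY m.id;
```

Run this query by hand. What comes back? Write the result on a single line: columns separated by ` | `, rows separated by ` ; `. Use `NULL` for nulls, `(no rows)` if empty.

3 | Jaipur ; 4 | Jaipur ; 5 | Oslo ; 5 | Oslo

Each matches row matches the teams row where team_id = teams.id.
Then keep rows with m.goals_for < 3.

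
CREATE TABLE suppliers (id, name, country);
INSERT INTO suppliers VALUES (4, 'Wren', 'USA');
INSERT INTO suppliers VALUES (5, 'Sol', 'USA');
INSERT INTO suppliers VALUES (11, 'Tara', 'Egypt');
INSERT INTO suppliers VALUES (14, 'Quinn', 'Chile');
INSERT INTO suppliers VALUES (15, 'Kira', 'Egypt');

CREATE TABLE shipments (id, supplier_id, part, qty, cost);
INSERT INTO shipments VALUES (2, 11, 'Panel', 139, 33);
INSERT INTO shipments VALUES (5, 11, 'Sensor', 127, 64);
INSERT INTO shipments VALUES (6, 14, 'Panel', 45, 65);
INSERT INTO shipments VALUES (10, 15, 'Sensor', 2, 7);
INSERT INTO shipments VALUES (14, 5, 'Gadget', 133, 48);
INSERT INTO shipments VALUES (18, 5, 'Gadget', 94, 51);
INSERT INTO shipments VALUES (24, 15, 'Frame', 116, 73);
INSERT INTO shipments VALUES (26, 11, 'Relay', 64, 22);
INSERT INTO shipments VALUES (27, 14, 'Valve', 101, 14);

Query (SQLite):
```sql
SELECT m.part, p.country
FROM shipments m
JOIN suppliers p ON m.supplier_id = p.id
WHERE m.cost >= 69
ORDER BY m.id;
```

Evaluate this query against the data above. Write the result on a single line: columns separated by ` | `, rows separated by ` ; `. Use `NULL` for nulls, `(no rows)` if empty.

Frame | Egypt

Each shipments row matches the suppliers row where supplier_id = suppliers.id.
Then keep rows with m.cost >= 69.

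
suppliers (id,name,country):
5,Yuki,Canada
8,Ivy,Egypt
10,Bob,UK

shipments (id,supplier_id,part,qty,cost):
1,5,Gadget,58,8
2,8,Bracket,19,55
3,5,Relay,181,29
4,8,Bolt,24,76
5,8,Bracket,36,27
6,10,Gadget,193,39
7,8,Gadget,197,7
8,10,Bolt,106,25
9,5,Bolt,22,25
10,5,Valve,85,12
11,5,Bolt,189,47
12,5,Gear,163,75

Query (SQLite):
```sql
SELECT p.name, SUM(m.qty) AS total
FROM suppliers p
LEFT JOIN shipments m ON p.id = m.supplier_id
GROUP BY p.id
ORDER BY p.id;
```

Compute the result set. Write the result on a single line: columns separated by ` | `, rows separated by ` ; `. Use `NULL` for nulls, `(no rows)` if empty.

Yuki | 698 ; Ivy | 276 ; Bob | 299

LEFT JOIN keeps every suppliers row; unmatched ones get NULL for shipments columns.
Group by suppliers.id and compute SUM(m.qty). SUM over an all-NULL group is NULL.
  5: ids {1, 3, 9, 10, 11, 12} → SUM(m.qty)=698
  8: ids {2, 4, 5, 7} → SUM(m.qty)=276
  10: ids {6, 8} → SUM(m.qty)=299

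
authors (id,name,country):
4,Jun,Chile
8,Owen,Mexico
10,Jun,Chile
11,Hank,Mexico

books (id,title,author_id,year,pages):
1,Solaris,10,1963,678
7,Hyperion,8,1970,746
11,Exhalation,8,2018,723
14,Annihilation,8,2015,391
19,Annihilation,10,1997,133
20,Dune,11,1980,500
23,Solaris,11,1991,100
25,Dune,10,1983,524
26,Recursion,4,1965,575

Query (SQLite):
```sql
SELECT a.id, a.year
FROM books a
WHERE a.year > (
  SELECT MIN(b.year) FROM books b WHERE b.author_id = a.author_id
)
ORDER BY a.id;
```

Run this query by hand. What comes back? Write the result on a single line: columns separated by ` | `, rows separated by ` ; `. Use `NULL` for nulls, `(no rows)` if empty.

11 | 2018 ; 14 | 2015 ; 19 | 1997 ; 23 | 1991 ; 25 | 1983

For each books row a, compute MIN(year) over rows sharing a.author_id.
Keep row a if a.year > that per-group MIN.
  author_id=4: MIN(year) = 1965
  author_id=8: MIN(year) = 1970
  author_id=10: MIN(year) = 1963
  author_id=11: MIN(year) = 1980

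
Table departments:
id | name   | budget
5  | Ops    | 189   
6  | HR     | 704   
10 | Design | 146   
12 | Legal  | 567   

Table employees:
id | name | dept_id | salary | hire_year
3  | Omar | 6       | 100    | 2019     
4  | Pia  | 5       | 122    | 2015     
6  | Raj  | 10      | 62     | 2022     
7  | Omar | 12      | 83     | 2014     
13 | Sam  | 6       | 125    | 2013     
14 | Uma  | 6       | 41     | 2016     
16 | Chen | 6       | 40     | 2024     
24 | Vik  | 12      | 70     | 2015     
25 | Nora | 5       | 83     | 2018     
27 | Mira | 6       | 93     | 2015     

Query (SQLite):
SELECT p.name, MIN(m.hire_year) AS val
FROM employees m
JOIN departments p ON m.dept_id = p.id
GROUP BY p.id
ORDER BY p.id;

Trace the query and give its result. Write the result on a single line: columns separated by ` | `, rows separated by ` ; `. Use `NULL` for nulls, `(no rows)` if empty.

Ops | 2015 ; HR | 2013 ; Design | 2022 ; Legal | 2014

Join each employees row to its departments via dept_id.
Group joined rows by departments.id; compute MIN(m.hire_year) per group.
  5: ids {4, 25} → MIN(m.hire_year)=2015
  6: ids {3, 13, 14, 16, 27} → MIN(m.hire_year)=2013
  10: ids {6} → MIN(m.hire_year)=2022
  12: ids {7, 24} → MIN(m.hire_year)=2014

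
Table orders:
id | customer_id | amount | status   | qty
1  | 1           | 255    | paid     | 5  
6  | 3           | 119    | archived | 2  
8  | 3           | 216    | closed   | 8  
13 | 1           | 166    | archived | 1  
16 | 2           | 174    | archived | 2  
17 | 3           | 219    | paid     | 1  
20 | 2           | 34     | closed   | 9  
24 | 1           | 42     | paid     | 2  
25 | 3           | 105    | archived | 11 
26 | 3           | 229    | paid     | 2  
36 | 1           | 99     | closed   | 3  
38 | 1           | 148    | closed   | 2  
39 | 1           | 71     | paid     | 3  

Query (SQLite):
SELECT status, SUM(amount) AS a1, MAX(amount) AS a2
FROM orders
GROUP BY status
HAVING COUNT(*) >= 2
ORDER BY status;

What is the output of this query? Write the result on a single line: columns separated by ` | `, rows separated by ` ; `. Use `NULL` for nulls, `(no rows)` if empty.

Group orders by status.
Per group compute: SUM(amount), MAX(amount).
HAVING: drop groups with fewer than 2 rows.
  archived: ids {6, 13, 16, 25} → SUM(amount)=564, MAX(amount)=174
  closed: ids {8, 20, 36, 38} → SUM(amount)=497, MAX(amount)=216
  paid: ids {1, 17, 24, 26, 39} → SUM(amount)=816, MAX(amount)=255

archived | 564 | 174 ; closed | 497 | 216 ; paid | 816 | 255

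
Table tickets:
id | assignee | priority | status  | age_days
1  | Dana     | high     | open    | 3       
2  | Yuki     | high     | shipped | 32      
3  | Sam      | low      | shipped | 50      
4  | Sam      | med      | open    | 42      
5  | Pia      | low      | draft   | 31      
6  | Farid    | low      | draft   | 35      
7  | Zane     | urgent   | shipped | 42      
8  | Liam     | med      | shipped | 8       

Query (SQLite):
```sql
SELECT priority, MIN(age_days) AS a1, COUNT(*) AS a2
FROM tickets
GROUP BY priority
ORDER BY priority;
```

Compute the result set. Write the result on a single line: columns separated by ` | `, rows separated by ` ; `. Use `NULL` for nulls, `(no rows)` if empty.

high | 3 | 2 ; low | 31 | 3 ; med | 8 | 2 ; urgent | 42 | 1

Group tickets by priority.
Per group compute: MIN(age_days), COUNT(*).
  high: ids {1, 2} → MIN(age_days)=3, COUNT(*)=2
  low: ids {3, 5, 6} → MIN(age_days)=31, COUNT(*)=3
  med: ids {4, 8} → MIN(age_days)=8, COUNT(*)=2
  urgent: ids {7} → MIN(age_days)=42, COUNT(*)=1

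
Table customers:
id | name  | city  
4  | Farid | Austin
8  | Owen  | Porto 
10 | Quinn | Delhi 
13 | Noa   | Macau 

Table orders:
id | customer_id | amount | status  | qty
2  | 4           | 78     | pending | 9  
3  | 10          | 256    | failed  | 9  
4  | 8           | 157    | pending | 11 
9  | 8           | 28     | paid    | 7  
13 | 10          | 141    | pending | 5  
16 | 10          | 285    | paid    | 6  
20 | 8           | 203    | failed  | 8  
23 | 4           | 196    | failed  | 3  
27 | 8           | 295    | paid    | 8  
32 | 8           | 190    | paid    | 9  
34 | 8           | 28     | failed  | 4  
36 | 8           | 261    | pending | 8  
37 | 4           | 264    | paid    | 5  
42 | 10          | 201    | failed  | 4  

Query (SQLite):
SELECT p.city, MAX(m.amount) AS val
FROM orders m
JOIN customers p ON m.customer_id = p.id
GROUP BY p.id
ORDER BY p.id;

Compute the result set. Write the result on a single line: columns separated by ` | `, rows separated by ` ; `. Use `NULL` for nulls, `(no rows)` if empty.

Austin | 264 ; Porto | 295 ; Delhi | 285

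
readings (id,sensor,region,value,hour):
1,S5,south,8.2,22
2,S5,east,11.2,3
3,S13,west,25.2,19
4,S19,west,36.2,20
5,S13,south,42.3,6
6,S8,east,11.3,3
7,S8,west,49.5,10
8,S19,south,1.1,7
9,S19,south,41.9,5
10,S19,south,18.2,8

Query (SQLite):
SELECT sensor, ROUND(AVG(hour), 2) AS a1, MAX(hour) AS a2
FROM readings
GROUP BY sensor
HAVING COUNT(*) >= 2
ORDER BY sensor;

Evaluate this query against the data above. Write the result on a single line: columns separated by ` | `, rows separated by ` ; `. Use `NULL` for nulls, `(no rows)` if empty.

S13 | 12.5 | 19 ; S19 | 10 | 20 ; S5 | 12.5 | 22 ; S8 | 6.5 | 10

Group readings by sensor.
Per group compute: ROUND(AVG(hour), 2), MAX(hour).
HAVING: drop groups with fewer than 2 rows.
  S13: ids {3, 5} → ROUND(AVG(hour), 2)=12.5, MAX(hour)=19
  S19: ids {4, 8, 9, 10} → ROUND(AVG(hour), 2)=10, MAX(hour)=20
  S5: ids {1, 2} → ROUND(AVG(hour), 2)=12.5, MAX(hour)=22
  S8: ids {6, 7} → ROUND(AVG(hour), 2)=6.5, MAX(hour)=10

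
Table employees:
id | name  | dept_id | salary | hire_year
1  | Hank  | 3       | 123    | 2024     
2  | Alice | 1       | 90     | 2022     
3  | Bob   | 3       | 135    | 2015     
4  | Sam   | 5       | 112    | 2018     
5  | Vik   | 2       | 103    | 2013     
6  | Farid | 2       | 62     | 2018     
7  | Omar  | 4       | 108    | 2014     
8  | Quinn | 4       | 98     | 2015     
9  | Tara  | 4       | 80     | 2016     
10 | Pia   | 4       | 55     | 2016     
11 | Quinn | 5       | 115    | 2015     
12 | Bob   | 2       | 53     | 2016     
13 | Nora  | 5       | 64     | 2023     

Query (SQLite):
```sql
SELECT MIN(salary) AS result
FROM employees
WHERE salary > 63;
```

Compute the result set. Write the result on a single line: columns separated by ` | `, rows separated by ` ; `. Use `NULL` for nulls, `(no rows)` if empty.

64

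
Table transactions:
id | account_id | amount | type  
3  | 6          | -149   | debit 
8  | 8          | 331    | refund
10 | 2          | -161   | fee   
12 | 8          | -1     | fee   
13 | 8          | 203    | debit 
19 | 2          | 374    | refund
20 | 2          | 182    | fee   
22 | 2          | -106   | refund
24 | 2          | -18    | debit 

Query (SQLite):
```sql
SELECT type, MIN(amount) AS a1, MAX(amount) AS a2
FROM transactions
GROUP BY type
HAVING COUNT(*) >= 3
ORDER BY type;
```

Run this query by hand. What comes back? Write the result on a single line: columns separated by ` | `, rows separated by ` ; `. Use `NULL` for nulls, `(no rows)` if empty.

Group transactions by type.
Per group compute: MIN(amount), MAX(amount).
HAVING: drop groups with fewer than 3 rows.
  debit: ids {3, 13, 24} → MIN(amount)=-149, MAX(amount)=203
  fee: ids {10, 12, 20} → MIN(amount)=-161, MAX(amount)=182
  refund: ids {8, 19, 22} → MIN(amount)=-106, MAX(amount)=374

debit | -149 | 203 ; fee | -161 | 182 ; refund | -106 | 374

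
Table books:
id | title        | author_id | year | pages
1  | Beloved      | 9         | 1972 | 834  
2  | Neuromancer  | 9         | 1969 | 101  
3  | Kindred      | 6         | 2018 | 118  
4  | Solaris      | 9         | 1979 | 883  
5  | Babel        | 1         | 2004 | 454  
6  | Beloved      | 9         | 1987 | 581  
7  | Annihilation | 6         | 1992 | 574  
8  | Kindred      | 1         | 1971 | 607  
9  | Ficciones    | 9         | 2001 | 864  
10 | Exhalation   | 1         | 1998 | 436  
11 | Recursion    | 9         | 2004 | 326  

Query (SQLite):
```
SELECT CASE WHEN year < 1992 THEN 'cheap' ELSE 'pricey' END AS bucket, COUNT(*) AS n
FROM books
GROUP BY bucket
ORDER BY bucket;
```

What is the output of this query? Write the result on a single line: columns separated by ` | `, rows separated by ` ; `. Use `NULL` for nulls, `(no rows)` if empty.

cheap | 5 ; pricey | 6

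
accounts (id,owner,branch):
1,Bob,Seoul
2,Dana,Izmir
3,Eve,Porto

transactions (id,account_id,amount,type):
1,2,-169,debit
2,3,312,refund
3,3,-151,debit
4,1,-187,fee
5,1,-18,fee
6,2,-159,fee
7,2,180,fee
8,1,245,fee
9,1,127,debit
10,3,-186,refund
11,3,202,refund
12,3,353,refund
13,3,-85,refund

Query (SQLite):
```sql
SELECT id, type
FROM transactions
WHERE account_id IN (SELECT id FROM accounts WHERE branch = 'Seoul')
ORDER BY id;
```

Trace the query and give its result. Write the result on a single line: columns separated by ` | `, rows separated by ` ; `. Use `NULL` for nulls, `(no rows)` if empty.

4 | fee ; 5 | fee ; 8 | fee ; 9 | debit

Inner query: accounts.id where branch = 'Seoul'.
Outer: keep transactions rows whose account_id is in that set.
Inner query → {1}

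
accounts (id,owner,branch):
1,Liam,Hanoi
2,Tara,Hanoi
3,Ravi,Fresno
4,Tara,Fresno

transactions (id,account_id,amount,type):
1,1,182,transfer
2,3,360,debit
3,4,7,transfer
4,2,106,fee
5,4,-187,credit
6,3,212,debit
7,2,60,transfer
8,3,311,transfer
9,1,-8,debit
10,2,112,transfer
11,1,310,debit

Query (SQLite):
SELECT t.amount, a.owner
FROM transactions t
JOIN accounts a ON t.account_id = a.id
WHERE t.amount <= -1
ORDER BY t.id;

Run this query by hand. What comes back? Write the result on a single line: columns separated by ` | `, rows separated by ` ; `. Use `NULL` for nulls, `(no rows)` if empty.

-187 | Tara ; -8 | Liam

Each transactions row matches the accounts row where account_id = accounts.id.
Then keep rows with t.amount <= -1.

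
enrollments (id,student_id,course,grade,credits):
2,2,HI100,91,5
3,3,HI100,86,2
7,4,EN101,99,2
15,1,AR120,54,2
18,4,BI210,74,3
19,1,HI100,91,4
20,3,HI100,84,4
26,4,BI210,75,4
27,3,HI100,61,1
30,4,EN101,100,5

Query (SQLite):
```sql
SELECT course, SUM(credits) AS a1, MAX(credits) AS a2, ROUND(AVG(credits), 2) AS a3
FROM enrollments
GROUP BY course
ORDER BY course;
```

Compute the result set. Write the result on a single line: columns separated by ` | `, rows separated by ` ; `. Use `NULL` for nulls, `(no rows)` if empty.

Group enrollments by course.
Per group compute: SUM(credits), MAX(credits), ROUND(AVG(credits), 2).
  AR120: ids {15} → SUM(credits)=2, MAX(credits)=2, ROUND(AVG(credits), 2)=2
  BI210: ids {18, 26} → SUM(credits)=7, MAX(credits)=4, ROUND(AVG(credits), 2)=3.5
  EN101: ids {7, 30} → SUM(credits)=7, MAX(credits)=5, ROUND(AVG(credits), 2)=3.5
  HI100: ids {2, 3, 19, 20, 27} → SUM(credits)=16, MAX(credits)=5, ROUND(AVG(credits), 2)=3.2

AR120 | 2 | 2 | 2 ; BI210 | 7 | 4 | 3.5 ; EN101 | 7 | 5 | 3.5 ; HI100 | 16 | 5 | 3.2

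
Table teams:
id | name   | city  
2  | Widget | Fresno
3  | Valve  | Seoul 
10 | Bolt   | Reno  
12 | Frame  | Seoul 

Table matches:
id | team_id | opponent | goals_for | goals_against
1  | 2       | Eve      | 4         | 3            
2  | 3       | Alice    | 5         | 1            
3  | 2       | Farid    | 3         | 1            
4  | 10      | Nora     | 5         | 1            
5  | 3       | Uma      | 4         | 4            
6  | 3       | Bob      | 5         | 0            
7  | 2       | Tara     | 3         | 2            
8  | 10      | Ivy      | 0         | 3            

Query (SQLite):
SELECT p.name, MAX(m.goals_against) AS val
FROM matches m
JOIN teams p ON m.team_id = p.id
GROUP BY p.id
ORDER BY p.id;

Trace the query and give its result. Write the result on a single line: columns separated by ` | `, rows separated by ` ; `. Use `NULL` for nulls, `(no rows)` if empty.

Widget | 3 ; Valve | 4 ; Bolt | 3

Join each matches row to its teams via team_id.
Group joined rows by teams.id; compute MAX(m.goals_against) per group.
  2: ids {1, 3, 7} → MAX(m.goals_against)=3
  3: ids {2, 5, 6} → MAX(m.goals_against)=4
  10: ids {4, 8} → MAX(m.goals_against)=3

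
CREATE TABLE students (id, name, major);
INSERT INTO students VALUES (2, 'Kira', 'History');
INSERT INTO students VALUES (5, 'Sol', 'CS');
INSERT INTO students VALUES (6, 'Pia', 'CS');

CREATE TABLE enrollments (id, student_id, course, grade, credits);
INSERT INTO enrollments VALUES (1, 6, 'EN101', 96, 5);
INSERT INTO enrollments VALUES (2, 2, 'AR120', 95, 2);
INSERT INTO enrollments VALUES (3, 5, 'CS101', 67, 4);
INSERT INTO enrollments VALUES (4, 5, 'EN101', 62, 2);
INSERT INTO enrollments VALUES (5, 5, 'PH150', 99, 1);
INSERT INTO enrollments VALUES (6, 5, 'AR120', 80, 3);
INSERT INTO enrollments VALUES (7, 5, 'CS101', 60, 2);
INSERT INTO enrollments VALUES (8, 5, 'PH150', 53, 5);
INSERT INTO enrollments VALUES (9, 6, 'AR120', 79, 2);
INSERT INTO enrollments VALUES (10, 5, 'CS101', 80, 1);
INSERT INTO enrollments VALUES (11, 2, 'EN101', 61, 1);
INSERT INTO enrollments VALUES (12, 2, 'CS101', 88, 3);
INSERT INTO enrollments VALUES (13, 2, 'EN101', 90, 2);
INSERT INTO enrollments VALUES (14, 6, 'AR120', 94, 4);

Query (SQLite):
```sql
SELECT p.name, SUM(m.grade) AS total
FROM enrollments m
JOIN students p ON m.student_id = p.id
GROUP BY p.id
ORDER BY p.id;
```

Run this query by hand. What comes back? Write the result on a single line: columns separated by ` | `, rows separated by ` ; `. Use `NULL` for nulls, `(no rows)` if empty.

Join each enrollments row to its students via student_id.
Group joined rows by students.id; compute SUM(m.grade) per group.
  2: ids {2, 11, 12, 13} → SUM(m.grade)=334
  5: ids {3, 4, 5, 6, 7, 8, 10} → SUM(m.grade)=501
  6: ids {1, 9, 14} → SUM(m.grade)=269

Kira | 334 ; Sol | 501 ; Pia | 269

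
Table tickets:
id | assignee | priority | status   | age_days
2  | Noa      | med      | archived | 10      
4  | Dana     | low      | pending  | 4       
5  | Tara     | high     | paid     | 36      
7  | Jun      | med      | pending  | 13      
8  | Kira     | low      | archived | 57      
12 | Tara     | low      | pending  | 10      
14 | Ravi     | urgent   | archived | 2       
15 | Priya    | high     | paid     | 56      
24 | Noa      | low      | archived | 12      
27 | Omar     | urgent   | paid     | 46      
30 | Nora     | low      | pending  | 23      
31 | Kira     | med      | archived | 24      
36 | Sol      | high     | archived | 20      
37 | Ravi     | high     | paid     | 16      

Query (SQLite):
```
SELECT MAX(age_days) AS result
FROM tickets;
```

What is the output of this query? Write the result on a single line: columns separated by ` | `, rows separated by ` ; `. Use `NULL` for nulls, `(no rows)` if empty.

All age_days values: [10, 4, 36, 13, 57, 10, 2, 56, 12, 46, 23, 24, 20, 16].
MAX of non-NULL values = 57.

57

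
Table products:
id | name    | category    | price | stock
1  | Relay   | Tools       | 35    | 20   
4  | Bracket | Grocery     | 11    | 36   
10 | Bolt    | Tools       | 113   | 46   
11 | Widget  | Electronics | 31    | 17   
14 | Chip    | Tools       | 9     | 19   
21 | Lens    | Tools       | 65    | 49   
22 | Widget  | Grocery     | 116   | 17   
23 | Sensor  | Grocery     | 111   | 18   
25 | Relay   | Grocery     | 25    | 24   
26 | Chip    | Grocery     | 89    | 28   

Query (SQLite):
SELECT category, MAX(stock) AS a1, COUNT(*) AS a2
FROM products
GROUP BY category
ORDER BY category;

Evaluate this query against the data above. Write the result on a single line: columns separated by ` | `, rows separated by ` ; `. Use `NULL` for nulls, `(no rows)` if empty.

Electronics | 17 | 1 ; Grocery | 36 | 5 ; Tools | 49 | 4

Group products by category.
Per group compute: MAX(stock), COUNT(*).
  Electronics: ids {11} → MAX(stock)=17, COUNT(*)=1
  Grocery: ids {4, 22, 23, 25, 26} → MAX(stock)=36, COUNT(*)=5
  Tools: ids {1, 10, 14, 21} → MAX(stock)=49, COUNT(*)=4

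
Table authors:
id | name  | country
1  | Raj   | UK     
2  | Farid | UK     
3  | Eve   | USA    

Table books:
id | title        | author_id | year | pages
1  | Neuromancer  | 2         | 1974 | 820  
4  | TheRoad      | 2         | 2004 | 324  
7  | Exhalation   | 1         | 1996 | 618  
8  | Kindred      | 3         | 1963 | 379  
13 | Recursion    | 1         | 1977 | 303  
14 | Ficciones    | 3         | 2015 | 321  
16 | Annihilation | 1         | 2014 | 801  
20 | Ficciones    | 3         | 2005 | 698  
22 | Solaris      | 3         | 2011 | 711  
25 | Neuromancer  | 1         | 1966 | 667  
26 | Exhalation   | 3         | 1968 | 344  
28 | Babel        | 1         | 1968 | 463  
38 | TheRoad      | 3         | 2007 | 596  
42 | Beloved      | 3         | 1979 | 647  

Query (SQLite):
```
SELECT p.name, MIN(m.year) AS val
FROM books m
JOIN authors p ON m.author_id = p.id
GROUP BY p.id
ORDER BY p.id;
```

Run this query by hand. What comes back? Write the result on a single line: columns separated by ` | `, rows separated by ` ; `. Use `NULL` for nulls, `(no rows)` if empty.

Raj | 1966 ; Farid | 1974 ; Eve | 1963

Join each books row to its authors via author_id.
Group joined rows by authors.id; compute MIN(m.year) per group.
  1: ids {7, 13, 16, 25, 28} → MIN(m.year)=1966
  2: ids {1, 4} → MIN(m.year)=1974
  3: ids {8, 14, 20, 22, 26, 38, 42} → MIN(m.year)=1963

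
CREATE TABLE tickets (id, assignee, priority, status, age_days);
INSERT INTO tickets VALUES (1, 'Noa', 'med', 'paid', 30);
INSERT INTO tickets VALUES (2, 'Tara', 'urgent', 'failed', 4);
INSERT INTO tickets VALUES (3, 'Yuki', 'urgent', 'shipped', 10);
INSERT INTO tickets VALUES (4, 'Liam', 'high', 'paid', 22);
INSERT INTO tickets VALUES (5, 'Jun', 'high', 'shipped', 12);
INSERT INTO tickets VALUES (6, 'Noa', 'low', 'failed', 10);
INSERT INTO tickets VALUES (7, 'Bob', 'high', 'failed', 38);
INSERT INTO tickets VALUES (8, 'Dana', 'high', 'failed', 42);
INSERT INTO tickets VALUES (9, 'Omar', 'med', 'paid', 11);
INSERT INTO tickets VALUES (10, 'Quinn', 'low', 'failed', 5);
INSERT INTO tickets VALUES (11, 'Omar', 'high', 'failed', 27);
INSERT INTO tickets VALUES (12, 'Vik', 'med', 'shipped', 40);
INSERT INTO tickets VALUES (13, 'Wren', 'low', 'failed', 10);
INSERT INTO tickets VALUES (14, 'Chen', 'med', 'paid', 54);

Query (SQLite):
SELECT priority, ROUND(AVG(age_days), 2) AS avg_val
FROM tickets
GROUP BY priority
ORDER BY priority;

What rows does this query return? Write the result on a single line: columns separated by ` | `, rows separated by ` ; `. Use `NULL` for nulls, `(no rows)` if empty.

high | 28.2 ; low | 8.33 ; med | 33.75 ; urgent | 7

Partition tickets by priority; compute ROUND(AVG(age_days), 2) within each group.
  high: ids {4, 5, 7, 8, 11} → ROUND(AVG(age_days), 2)=28.2
  low: ids {6, 10, 13} → ROUND(AVG(age_days), 2)=8.33
  med: ids {1, 9, 12, 14} → ROUND(AVG(age_days), 2)=33.75
  urgent: ids {2, 3} → ROUND(AVG(age_days), 2)=7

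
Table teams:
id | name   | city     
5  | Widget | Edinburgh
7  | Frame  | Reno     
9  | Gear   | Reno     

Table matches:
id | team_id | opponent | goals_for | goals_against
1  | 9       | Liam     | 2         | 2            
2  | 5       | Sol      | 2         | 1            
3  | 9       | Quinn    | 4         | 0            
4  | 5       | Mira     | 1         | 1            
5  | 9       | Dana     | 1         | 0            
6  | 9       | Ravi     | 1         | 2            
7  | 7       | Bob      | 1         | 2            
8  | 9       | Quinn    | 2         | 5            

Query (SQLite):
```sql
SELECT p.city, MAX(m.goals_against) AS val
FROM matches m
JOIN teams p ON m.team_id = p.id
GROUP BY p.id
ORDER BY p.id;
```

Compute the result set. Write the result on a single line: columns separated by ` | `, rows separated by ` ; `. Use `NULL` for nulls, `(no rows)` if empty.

Join each matches row to its teams via team_id.
Group joined rows by teams.id; compute MAX(m.goals_against) per group.
  5: ids {2, 4} → MAX(m.goals_against)=1
  7: ids {7} → MAX(m.goals_against)=2
  9: ids {1, 3, 5, 6, 8} → MAX(m.goals_against)=5

Edinburgh | 1 ; Reno | 2 ; Reno | 5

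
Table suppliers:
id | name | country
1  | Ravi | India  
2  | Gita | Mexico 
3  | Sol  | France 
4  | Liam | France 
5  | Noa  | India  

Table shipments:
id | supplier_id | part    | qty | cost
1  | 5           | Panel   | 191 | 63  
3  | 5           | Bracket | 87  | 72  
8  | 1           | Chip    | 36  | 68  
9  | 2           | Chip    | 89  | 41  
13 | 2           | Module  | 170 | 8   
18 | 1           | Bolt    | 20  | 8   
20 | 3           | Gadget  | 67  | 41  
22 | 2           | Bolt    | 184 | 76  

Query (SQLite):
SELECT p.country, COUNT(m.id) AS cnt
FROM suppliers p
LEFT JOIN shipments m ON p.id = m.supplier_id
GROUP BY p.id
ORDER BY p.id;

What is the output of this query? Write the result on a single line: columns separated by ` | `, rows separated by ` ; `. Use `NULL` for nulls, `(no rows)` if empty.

LEFT JOIN keeps every suppliers row; unmatched ones get NULL for shipments columns.
Group by suppliers.id and compute COUNT(m.id). COUNT(col) of an all-NULL group is 0.
  1: ids {8, 18} → COUNT(m.id)=2
  2: ids {9, 13, 22} → COUNT(m.id)=3
  3: ids {20} → COUNT(m.id)=1
  4: ids {—} → COUNT(m.id)=0
  5: ids {1, 3} → COUNT(m.id)=2

India | 2 ; Mexico | 3 ; France | 1 ; France | 0 ; India | 2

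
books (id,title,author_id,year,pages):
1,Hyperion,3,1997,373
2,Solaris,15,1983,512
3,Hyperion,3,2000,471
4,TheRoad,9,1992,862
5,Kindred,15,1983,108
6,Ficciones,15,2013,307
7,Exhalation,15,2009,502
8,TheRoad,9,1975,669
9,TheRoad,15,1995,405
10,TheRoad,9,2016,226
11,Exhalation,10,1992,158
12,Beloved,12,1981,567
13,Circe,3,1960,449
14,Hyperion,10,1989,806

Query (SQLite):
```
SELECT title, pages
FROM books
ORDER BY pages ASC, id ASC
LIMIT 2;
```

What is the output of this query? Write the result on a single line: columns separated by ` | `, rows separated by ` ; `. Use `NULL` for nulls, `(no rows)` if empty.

Kindred | 108 ; Exhalation | 158

Sort by pages asc, tiebreak id asc: (108, id=5), (158, id=11), (226, id=10), (307, id=6), (373, id=1) …. Take first 2.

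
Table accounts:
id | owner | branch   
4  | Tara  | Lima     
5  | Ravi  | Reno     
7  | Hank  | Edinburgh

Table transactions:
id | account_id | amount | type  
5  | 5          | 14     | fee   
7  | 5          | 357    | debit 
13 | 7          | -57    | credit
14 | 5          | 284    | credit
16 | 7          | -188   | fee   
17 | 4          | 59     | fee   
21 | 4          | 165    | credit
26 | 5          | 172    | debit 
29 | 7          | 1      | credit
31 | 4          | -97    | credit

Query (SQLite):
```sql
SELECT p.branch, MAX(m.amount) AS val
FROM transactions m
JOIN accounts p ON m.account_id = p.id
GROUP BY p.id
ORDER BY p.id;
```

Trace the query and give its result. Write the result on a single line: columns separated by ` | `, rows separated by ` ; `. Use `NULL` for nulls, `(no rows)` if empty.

Join each transactions row to its accounts via account_id.
Group joined rows by accounts.id; compute MAX(m.amount) per group.
  4: ids {17, 21, 31} → MAX(m.amount)=165
  5: ids {5, 7, 14, 26} → MAX(m.amount)=357
  7: ids {13, 16, 29} → MAX(m.amount)=1

Lima | 165 ; Reno | 357 ; Edinburgh | 1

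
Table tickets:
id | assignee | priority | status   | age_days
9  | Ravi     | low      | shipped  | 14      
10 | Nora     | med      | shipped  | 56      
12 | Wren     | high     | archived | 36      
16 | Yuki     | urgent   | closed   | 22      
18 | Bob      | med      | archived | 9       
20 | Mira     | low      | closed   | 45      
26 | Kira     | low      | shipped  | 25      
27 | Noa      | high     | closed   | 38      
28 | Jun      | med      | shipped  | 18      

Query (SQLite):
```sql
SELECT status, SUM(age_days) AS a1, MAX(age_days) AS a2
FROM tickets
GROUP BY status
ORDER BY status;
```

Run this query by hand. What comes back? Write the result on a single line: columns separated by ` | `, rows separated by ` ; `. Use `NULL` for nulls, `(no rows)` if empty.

Group tickets by status.
Per group compute: SUM(age_days), MAX(age_days).
  archived: ids {12, 18} → SUM(age_days)=45, MAX(age_days)=36
  closed: ids {16, 20, 27} → SUM(age_days)=105, MAX(age_days)=45
  shipped: ids {9, 10, 26, 28} → SUM(age_days)=113, MAX(age_days)=56

archived | 45 | 36 ; closed | 105 | 45 ; shipped | 113 | 56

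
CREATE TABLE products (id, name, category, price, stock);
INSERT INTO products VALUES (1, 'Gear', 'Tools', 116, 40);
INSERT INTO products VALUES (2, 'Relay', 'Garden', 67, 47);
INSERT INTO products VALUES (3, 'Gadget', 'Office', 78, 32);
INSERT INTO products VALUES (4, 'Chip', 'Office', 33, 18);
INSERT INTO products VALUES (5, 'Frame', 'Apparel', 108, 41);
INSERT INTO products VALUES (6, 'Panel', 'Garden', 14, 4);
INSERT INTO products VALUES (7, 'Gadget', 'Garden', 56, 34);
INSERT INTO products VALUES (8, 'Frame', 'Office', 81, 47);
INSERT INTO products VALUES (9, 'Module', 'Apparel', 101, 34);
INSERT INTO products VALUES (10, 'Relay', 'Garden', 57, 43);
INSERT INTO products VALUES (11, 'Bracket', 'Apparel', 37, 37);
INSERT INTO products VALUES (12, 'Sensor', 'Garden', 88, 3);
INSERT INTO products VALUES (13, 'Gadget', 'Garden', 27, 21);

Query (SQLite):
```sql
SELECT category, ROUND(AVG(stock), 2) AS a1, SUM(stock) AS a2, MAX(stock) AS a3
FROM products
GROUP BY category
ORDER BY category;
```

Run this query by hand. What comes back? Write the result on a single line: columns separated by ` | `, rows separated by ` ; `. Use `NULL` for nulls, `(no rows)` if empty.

Apparel | 37.33 | 112 | 41 ; Garden | 25.33 | 152 | 47 ; Office | 32.33 | 97 | 47 ; Tools | 40 | 40 | 40

Group products by category.
Per group compute: ROUND(AVG(stock), 2), SUM(stock), MAX(stock).
  Apparel: ids {5, 9, 11} → ROUND(AVG(stock), 2)=37.33, SUM(stock)=112, MAX(stock)=41
  Garden: ids {2, 6, 7, 10, 12, 13} → ROUND(AVG(stock), 2)=25.33, SUM(stock)=152, MAX(stock)=47
  Office: ids {3, 4, 8} → ROUND(AVG(stock), 2)=32.33, SUM(stock)=97, MAX(stock)=47
  Tools: ids {1} → ROUND(AVG(stock), 2)=40, SUM(stock)=40, MAX(stock)=40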